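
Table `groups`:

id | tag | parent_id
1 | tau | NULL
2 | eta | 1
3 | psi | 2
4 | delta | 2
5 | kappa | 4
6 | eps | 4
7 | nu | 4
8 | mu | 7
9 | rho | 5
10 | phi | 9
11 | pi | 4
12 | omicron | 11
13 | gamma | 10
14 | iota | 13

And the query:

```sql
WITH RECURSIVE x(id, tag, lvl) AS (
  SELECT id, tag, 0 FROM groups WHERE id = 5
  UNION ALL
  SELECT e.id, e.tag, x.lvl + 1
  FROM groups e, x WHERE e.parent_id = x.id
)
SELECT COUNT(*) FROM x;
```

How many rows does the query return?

5

Base: id=5 (kappa) at lvl 0.
Iteration 1: rows with parent_id in {5} -> rho (id 9, lvl 1).
Iteration 2: rows with parent_id in {9} -> phi (id 10, lvl 2).
Iteration 3: rows with parent_id in {10} -> gamma (id 13, lvl 3).
Iteration 4: rows with parent_id in {13} -> iota (id 14, lvl 4).
Iteration 5: no rows with parent_id in {14}; recursion stops.
Total rows emitted: 5.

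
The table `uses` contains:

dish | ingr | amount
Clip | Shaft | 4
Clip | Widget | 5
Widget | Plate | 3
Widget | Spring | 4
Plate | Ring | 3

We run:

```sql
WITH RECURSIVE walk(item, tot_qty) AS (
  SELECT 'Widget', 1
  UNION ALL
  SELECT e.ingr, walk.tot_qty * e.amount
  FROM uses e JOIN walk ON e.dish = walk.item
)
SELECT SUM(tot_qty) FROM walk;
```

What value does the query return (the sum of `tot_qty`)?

17

Base: (Widget, tot_qty=1).
Iteration 1: components of {Widget} -> Plate = 1*3 = 3, Spring = 1*4 = 4.
Iteration 2: components of {Plate,Spring} -> Ring = 3*3 = 9.
Iteration 3: no further components; recursion stops.
SUM(tot_qty) = 1 + 3 + 4 + 9 = 17.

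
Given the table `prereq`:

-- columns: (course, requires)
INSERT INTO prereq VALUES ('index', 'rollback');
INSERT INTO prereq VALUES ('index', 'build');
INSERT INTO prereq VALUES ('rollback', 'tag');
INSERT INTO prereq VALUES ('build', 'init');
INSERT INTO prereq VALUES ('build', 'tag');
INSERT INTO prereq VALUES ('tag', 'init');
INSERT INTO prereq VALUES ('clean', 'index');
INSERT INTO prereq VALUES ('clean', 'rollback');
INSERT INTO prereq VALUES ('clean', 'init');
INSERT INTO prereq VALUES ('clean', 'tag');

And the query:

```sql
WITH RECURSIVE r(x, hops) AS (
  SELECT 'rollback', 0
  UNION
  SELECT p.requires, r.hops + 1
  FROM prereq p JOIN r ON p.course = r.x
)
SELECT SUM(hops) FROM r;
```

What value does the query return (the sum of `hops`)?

3

Base: (rollback, hops=0).
Iteration 1: edges from {rollback} -> (tag, hops=1).
Iteration 2: edges from {tag} -> (init, hops=2).
Iteration 3: no outgoing edges from {init}; recursion stops.
SUM(hops) = 0 + 1 + 2 = 3.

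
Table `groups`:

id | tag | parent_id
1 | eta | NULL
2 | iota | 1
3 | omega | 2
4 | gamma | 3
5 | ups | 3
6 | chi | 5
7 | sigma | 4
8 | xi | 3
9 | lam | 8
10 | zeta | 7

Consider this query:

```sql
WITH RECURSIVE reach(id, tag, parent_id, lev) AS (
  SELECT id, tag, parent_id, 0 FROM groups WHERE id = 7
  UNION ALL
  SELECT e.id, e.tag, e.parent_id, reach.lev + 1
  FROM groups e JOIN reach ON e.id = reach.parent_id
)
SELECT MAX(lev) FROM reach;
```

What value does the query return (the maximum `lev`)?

Base: id=7 (sigma), parent_id=4, lev 0.
Iteration 1: join on id=4 -> gamma (id 4, parent_id=3, lev 1).
Iteration 2: join on id=3 -> omega (id 3, parent_id=2, lev 2).
Iteration 3: join on id=2 -> iota (id 2, parent_id=1, lev 3).
Iteration 4: join on id=1 -> eta (id 1, parent_id=NULL, lev 4).
Iteration 5: parent_id is NULL; no match; recursion stops.
lev values: 0, 1, 2, 3, 4; the maximum is 4.

4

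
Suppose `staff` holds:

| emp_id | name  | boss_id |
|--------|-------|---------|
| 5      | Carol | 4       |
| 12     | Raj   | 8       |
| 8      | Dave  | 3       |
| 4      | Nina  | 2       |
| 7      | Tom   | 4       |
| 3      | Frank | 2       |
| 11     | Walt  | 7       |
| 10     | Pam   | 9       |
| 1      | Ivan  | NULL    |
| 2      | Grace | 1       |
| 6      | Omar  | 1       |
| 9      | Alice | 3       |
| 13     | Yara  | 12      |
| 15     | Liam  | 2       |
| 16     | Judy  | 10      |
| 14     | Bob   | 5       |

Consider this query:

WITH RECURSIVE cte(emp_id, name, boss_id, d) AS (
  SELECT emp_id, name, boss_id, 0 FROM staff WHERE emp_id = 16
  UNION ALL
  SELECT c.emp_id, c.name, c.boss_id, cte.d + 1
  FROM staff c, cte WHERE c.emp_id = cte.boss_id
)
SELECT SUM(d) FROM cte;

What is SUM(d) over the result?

15

Base: emp_id=16 (Judy), boss_id=10, d 0.
Iteration 1: join on emp_id=10 -> Pam (id 10, boss_id=9, d 1).
Iteration 2: join on emp_id=9 -> Alice (id 9, boss_id=3, d 2).
Iteration 3: join on emp_id=3 -> Frank (id 3, boss_id=2, d 3).
Iteration 4: join on emp_id=2 -> Grace (id 2, boss_id=1, d 4).
Iteration 5: join on emp_id=1 -> Ivan (id 1, boss_id=NULL, d 5).
Iteration 6: boss_id is NULL; no match; recursion stops.
SUM(d) = 0 + 1 + 2 + 3 + 4 + 5 = 15.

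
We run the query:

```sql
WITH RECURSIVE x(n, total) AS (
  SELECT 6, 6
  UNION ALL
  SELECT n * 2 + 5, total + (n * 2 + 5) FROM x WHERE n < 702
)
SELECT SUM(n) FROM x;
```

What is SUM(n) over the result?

Base: n=6, total=6.
Iteration 1: 6 < 702 holds -> n = 6 * 2 + 5 = 17, total = 6 + 17 = 23.
Iteration 2: 17 < 702 holds -> n = 17 * 2 + 5 = 39, total = 23 + 39 = 62.
Iteration 3: 39 < 702 holds -> n = 39 * 2 + 5 = 83, total = 62 + 83 = 145.
Iteration 4: 83 < 702 holds -> n = 83 * 2 + 5 = 171, total = 145 + 171 = 316.
Iteration 5: 171 < 702 holds -> n = 171 * 2 + 5 = 347, total = 316 + 347 = 663.
Iteration 6: 347 < 702 holds -> n = 347 * 2 + 5 = 699, total = 663 + 699 = 1362.
Iteration 7: 699 < 702 holds -> n = 699 * 2 + 5 = 1403, total = 1362 + 1403 = 2765.
Iteration 8: 1403 < 702 fails; recursion stops.
SUM(n) = 6 + 17 + 39 + 83 + 171 + 347 + 699 + 1403 = 2765.

2765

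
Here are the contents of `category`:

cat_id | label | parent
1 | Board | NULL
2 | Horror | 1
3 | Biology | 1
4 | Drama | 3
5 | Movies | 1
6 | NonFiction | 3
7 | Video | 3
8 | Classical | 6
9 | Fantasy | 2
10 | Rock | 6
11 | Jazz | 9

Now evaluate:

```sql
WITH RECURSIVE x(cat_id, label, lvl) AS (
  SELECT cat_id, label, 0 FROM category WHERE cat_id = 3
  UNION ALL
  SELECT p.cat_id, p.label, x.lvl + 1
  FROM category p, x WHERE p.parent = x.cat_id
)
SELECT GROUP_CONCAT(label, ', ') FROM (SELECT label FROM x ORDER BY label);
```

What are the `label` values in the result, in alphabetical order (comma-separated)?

Base: cat_id=3 (Biology) at lvl 0.
Iteration 1: rows with parent in {3} -> Drama (id 4, lvl 1), NonFiction (id 6, lvl 1), Video (id 7, lvl 1).
Iteration 2: rows with parent in {4,6,7} -> Classical (id 8, lvl 2), Rock (id 10, lvl 2).
Iteration 3: no rows with parent in {8,10}; recursion stops.

Biology, Classical, Drama, NonFiction, Rock, Video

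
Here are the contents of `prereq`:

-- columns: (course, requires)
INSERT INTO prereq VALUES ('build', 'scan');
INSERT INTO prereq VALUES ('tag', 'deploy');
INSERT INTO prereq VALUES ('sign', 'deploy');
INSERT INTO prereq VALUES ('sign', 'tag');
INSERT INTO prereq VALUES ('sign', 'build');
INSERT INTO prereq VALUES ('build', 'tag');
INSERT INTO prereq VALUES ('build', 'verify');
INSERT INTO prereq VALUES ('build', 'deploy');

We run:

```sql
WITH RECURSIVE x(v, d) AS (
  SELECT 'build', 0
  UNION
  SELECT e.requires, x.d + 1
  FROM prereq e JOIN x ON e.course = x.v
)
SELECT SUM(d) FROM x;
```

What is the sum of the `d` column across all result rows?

6

Base: (build, d=0).
Iteration 1: edges from {build} -> (deploy, d=1), (scan, d=1), (tag, d=1), (verify, d=1).
Iteration 2: edges from {deploy,scan,tag,verify} -> (deploy, d=2).
Iteration 3: no outgoing edges from {deploy}; recursion stops.
SUM(d) = 0 + 1 + 1 + 1 + 1 + 2 = 6.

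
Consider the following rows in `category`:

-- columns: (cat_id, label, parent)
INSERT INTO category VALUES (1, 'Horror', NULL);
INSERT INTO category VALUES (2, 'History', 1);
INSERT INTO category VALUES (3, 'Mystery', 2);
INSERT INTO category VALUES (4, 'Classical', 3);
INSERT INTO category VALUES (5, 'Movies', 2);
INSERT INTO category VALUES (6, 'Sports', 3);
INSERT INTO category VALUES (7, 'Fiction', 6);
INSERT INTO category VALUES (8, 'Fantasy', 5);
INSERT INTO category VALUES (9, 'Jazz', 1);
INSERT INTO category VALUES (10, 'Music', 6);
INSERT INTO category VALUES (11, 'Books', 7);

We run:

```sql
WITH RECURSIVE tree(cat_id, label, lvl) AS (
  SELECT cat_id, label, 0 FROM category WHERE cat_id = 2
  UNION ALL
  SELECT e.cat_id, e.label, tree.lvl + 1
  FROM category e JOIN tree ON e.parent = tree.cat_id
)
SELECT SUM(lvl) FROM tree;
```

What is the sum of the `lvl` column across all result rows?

18

Base: cat_id=2 (History) at lvl 0.
Iteration 1: rows with parent in {2} -> Mystery (id 3, lvl 1), Movies (id 5, lvl 1).
Iteration 2: rows with parent in {3,5} -> Classical (id 4, lvl 2), Sports (id 6, lvl 2), Fantasy (id 8, lvl 2).
Iteration 3: rows with parent in {4,6,8} -> Fiction (id 7, lvl 3), Music (id 10, lvl 3).
Iteration 4: rows with parent in {7,10} -> Books (id 11, lvl 4).
Iteration 5: no rows with parent in {11}; recursion stops.
SUM(lvl) = 0 + 1 + 1 + 2 + 2 + 2 + 3 + 3 + 4 = 18.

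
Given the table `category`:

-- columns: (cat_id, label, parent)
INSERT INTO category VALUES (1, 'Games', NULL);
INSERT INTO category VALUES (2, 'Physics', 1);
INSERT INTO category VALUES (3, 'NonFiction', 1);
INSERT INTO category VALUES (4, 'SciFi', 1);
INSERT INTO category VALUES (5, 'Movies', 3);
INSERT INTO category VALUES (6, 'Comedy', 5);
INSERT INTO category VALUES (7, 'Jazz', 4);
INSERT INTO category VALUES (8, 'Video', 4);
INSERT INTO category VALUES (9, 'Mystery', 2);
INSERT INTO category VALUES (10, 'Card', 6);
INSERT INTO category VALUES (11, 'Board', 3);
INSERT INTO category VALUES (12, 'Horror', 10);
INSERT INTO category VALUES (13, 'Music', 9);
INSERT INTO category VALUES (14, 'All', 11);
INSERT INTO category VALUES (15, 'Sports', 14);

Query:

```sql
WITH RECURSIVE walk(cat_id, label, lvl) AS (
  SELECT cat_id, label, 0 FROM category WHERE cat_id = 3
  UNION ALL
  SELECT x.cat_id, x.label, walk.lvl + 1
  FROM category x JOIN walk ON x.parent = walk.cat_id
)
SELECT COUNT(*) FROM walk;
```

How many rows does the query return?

8

Base: cat_id=3 (NonFiction) at lvl 0.
Iteration 1: rows with parent in {3} -> Movies (id 5, lvl 1), Board (id 11, lvl 1).
Iteration 2: rows with parent in {5,11} -> Comedy (id 6, lvl 2), All (id 14, lvl 2).
Iteration 3: rows with parent in {6,14} -> Card (id 10, lvl 3), Sports (id 15, lvl 3).
Iteration 4: rows with parent in {10,15} -> Horror (id 12, lvl 4).
Iteration 5: no rows with parent in {12}; recursion stops.
Total rows emitted: 8.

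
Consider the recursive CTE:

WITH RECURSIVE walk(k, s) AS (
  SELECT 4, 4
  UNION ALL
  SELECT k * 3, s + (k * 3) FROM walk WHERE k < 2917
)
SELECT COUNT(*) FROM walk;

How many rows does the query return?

Base: k=4, s=4.
Iteration 1: 4 < 2917 holds -> k = 4 * 3 = 12, s = 4 + 12 = 16.
Iteration 2: 12 < 2917 holds -> k = 12 * 3 = 36, s = 16 + 36 = 52.
Iteration 3: 36 < 2917 holds -> k = 36 * 3 = 108, s = 52 + 108 = 160.
Iteration 4: 108 < 2917 holds -> k = 108 * 3 = 324, s = 160 + 324 = 484.
Iteration 5: 324 < 2917 holds -> k = 324 * 3 = 972, s = 484 + 972 = 1456.
Iteration 6: 972 < 2917 holds -> k = 972 * 3 = 2916, s = 1456 + 2916 = 4372.
Iteration 7: 2916 < 2917 holds -> k = 2916 * 3 = 8748, s = 4372 + 8748 = 13120.
Iteration 8: 8748 < 2917 fails; recursion stops.
Total rows emitted: 8.

8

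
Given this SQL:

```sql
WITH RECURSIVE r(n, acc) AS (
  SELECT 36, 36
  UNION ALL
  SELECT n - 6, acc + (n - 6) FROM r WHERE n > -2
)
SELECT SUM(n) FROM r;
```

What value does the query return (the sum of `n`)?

Base: n=36, acc=36.
Iteration 1: 36 > -2 holds -> n = 36 - 6 = 30, acc = 36 + 30 = 66.
Iteration 2: 30 > -2 holds -> n = 30 - 6 = 24, acc = 66 + 24 = 90.
Iteration 3: 24 > -2 holds -> n = 24 - 6 = 18, acc = 90 + 18 = 108.
Iteration 4: 18 > -2 holds -> n = 18 - 6 = 12, acc = 108 + 12 = 120.
Iteration 5: 12 > -2 holds -> n = 12 - 6 = 6, acc = 120 + 6 = 126.
Iteration 6: 6 > -2 holds -> n = 6 - 6 = 0, acc = 126 + 0 = 126.
Iteration 7: 0 > -2 holds -> n = 0 - 6 = -6, acc = 126 + -6 = 120.
Iteration 8: -6 > -2 fails; recursion stops.
SUM(n) = 36 + 30 + 24 + 18 + 12 + 6 + 0 + -6 = 120.

120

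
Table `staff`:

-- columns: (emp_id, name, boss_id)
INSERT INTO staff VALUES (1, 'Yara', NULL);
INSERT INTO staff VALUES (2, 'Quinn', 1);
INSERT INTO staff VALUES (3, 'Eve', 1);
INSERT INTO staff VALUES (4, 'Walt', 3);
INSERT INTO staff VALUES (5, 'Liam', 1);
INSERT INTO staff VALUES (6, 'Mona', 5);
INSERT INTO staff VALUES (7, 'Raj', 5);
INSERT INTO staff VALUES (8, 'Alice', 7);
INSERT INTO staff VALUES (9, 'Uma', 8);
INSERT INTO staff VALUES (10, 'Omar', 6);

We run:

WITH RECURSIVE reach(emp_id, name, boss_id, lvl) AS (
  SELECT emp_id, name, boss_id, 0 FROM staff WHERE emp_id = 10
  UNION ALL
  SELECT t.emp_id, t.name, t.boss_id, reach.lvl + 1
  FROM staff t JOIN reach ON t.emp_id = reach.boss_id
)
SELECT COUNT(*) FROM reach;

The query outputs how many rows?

4

Base: emp_id=10 (Omar), boss_id=6, lvl 0.
Iteration 1: join on emp_id=6 -> Mona (id 6, boss_id=5, lvl 1).
Iteration 2: join on emp_id=5 -> Liam (id 5, boss_id=1, lvl 2).
Iteration 3: join on emp_id=1 -> Yara (id 1, boss_id=NULL, lvl 3).
Iteration 4: boss_id is NULL; no match; recursion stops.
Total rows emitted: 4.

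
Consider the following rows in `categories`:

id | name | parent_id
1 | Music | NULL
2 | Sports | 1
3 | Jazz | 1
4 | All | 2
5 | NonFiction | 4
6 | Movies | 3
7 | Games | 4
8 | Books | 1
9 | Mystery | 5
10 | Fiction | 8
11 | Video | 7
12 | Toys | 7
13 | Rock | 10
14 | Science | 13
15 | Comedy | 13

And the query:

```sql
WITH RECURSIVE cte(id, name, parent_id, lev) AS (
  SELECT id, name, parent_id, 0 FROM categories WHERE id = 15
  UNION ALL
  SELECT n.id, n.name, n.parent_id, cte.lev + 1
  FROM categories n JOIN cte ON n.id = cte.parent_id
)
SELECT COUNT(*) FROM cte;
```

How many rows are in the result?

Base: id=15 (Comedy), parent_id=13, lev 0.
Iteration 1: join on id=13 -> Rock (id 13, parent_id=10, lev 1).
Iteration 2: join on id=10 -> Fiction (id 10, parent_id=8, lev 2).
Iteration 3: join on id=8 -> Books (id 8, parent_id=1, lev 3).
Iteration 4: join on id=1 -> Music (id 1, parent_id=NULL, lev 4).
Iteration 5: parent_id is NULL; no match; recursion stops.
Total rows emitted: 5.

5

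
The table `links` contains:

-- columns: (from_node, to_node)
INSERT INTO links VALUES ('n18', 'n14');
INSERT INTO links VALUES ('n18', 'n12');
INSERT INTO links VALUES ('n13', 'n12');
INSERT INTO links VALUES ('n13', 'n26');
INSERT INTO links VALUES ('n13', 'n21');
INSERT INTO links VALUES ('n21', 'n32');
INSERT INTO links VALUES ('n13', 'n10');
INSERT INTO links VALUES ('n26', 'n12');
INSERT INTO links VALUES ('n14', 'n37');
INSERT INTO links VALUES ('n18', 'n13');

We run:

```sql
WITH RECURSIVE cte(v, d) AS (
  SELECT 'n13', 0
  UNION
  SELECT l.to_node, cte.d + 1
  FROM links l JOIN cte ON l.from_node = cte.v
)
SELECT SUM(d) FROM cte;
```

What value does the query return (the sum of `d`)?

Base: (n13, d=0).
Iteration 1: edges from {n13} -> (n10, d=1), (n12, d=1), (n21, d=1), (n26, d=1).
Iteration 2: edges from {n10,n12,n21,n26} -> (n12, d=2), (n32, d=2).
Iteration 3: no outgoing edges from {n12,n32}; recursion stops.
SUM(d) = 0 + 1 + 1 + 1 + 1 + 2 + 2 = 8.

8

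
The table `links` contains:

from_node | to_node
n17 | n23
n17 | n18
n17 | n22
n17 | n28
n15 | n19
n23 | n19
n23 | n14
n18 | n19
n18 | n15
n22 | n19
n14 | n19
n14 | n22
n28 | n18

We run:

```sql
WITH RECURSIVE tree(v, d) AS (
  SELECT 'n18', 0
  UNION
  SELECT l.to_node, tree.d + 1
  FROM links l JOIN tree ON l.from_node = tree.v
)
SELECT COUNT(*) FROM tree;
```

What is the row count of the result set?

Base: (n18, d=0).
Iteration 1: edges from {n18} -> (n15, d=1), (n19, d=1).
Iteration 2: edges from {n15,n19} -> (n19, d=2).
Iteration 3: no outgoing edges from {n19}; recursion stops.
Total rows emitted: 4.

4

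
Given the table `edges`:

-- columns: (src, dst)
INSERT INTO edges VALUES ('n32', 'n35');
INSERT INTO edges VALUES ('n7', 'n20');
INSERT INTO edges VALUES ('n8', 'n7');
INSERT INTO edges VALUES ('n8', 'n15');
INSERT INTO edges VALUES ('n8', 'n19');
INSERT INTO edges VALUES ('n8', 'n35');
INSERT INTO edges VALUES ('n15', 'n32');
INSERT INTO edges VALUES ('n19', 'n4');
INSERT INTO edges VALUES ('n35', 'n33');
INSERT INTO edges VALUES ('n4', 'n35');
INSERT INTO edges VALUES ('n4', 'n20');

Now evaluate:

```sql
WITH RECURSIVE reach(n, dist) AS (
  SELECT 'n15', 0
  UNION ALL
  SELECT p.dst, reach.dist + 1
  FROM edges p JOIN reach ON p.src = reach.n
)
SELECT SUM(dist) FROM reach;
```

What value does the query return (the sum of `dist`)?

6

Base: (n15, dist=0).
Iteration 1: edges from {n15} -> (n32, dist=1).
Iteration 2: edges from {n32} -> (n35, dist=2).
Iteration 3: edges from {n35} -> (n33, dist=3).
Iteration 4: no outgoing edges from {n33}; recursion stops.
SUM(dist) = 0 + 1 + 2 + 3 = 6.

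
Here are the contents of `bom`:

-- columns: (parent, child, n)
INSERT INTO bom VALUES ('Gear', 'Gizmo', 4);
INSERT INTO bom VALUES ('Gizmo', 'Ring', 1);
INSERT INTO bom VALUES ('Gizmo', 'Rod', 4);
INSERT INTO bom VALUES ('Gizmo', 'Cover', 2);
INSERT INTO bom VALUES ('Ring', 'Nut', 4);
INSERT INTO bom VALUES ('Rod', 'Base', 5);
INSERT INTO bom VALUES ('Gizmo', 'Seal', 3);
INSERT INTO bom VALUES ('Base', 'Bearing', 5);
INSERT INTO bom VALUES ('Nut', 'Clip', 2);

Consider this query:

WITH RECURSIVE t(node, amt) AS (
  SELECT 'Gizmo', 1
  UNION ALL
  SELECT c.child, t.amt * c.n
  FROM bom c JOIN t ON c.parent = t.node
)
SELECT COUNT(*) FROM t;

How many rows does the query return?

9

Base: (Gizmo, amt=1).
Iteration 1: components of {Gizmo} -> Cover = 1*2 = 2, Ring = 1*1 = 1, Rod = 1*4 = 4, Seal = 1*3 = 3.
Iteration 2: components of {Cover,Ring,Rod,Seal} -> Base = 4*5 = 20, Nut = 1*4 = 4.
Iteration 3: components of {Base,Nut} -> Bearing = 20*5 = 100, Clip = 4*2 = 8.
Iteration 4: no further components; recursion stops.
Total rows emitted: 9.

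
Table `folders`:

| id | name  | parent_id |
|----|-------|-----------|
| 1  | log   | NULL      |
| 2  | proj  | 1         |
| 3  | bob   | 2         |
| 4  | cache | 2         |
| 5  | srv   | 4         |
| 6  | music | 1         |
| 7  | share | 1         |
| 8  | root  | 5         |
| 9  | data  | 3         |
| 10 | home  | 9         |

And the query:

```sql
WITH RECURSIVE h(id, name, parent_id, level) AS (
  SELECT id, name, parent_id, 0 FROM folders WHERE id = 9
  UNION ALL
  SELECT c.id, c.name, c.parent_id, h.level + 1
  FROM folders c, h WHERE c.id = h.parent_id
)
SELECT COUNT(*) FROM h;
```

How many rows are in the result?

Base: id=9 (data), parent_id=3, level 0.
Iteration 1: join on id=3 -> bob (id 3, parent_id=2, level 1).
Iteration 2: join on id=2 -> proj (id 2, parent_id=1, level 2).
Iteration 3: join on id=1 -> log (id 1, parent_id=NULL, level 3).
Iteration 4: parent_id is NULL; no match; recursion stops.
Total rows emitted: 4.

4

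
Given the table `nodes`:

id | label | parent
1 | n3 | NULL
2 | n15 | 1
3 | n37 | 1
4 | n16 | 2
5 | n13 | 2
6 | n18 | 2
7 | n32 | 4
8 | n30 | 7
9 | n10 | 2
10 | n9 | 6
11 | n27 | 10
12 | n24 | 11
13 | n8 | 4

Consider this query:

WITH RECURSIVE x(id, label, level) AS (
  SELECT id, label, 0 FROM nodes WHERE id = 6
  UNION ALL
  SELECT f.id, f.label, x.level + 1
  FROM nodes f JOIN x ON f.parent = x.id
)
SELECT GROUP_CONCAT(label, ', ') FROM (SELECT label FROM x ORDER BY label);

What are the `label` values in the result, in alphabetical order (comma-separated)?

Base: id=6 (n18) at level 0.
Iteration 1: rows with parent in {6} -> n9 (id 10, level 1).
Iteration 2: rows with parent in {10} -> n27 (id 11, level 2).
Iteration 3: rows with parent in {11} -> n24 (id 12, level 3).
Iteration 4: no rows with parent in {12}; recursion stops.

n18, n24, n27, n9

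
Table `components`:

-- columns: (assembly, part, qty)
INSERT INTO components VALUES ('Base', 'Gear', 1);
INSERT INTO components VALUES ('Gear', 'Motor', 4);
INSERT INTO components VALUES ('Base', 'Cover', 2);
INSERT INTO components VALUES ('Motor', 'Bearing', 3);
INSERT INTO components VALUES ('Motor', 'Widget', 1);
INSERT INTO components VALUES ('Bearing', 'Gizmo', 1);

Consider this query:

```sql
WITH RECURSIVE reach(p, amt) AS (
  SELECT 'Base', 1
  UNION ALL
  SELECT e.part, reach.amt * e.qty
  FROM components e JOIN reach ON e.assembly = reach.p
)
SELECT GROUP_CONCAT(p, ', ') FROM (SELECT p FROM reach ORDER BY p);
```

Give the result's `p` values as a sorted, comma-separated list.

Base, Bearing, Cover, Gear, Gizmo, Motor, Widget

Base: (Base, amt=1).
Iteration 1: components of {Base} -> Cover = 1*2 = 2, Gear = 1*1 = 1.
Iteration 2: components of {Cover,Gear} -> Motor = 1*4 = 4.
Iteration 3: components of {Motor} -> Bearing = 4*3 = 12, Widget = 4*1 = 4.
Iteration 4: components of {Bearing,Widget} -> Gizmo = 12*1 = 12.
Iteration 5: no further components; recursion stops.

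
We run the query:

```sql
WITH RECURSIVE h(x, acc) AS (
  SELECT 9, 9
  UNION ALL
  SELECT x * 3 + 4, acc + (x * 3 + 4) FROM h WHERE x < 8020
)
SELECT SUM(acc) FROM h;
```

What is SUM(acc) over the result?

Base: x=9, acc=9.
Iteration 1: 9 < 8020 holds -> x = 9 * 3 + 4 = 31, acc = 9 + 31 = 40.
Iteration 2: 31 < 8020 holds -> x = 31 * 3 + 4 = 97, acc = 40 + 97 = 137.
Iteration 3: 97 < 8020 holds -> x = 97 * 3 + 4 = 295, acc = 137 + 295 = 432.
Iteration 4: 295 < 8020 holds -> x = 295 * 3 + 4 = 889, acc = 432 + 889 = 1321.
Iteration 5: 889 < 8020 holds -> x = 889 * 3 + 4 = 2671, acc = 1321 + 2671 = 3992.
Iteration 6: 2671 < 8020 holds -> x = 2671 * 3 + 4 = 8017, acc = 3992 + 8017 = 12009.
Iteration 7: 8017 < 8020 holds -> x = 8017 * 3 + 4 = 24055, acc = 12009 + 24055 = 36064.
Iteration 8: 24055 < 8020 fails; recursion stops.
SUM(acc) = 9 + 40 + 137 + 432 + 1321 + 3992 + 12009 + 36064 = 54004.

54004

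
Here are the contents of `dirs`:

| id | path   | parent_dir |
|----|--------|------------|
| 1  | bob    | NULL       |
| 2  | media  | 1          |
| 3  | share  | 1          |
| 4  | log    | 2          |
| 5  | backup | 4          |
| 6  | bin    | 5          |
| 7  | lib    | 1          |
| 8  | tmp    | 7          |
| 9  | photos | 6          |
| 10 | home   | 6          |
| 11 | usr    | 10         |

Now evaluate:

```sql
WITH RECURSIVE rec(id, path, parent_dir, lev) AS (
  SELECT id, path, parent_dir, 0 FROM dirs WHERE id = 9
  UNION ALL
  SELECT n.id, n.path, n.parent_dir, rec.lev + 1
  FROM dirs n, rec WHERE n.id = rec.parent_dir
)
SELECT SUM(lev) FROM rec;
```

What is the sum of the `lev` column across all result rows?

15

Base: id=9 (photos), parent_dir=6, lev 0.
Iteration 1: join on id=6 -> bin (id 6, parent_dir=5, lev 1).
Iteration 2: join on id=5 -> backup (id 5, parent_dir=4, lev 2).
Iteration 3: join on id=4 -> log (id 4, parent_dir=2, lev 3).
Iteration 4: join on id=2 -> media (id 2, parent_dir=1, lev 4).
Iteration 5: join on id=1 -> bob (id 1, parent_dir=NULL, lev 5).
Iteration 6: parent_dir is NULL; no match; recursion stops.
SUM(lev) = 0 + 1 + 2 + 3 + 4 + 5 = 15.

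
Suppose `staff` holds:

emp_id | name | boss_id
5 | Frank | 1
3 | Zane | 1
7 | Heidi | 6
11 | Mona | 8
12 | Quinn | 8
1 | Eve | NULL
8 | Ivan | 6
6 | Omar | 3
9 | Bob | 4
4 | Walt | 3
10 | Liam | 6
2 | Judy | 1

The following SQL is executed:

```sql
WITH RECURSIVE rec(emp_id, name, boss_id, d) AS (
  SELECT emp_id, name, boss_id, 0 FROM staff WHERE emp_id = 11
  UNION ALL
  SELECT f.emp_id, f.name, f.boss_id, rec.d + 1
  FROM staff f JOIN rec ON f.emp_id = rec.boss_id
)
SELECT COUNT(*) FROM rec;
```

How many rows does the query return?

Base: emp_id=11 (Mona), boss_id=8, d 0.
Iteration 1: join on emp_id=8 -> Ivan (id 8, boss_id=6, d 1).
Iteration 2: join on emp_id=6 -> Omar (id 6, boss_id=3, d 2).
Iteration 3: join on emp_id=3 -> Zane (id 3, boss_id=1, d 3).
Iteration 4: join on emp_id=1 -> Eve (id 1, boss_id=NULL, d 4).
Iteration 5: boss_id is NULL; no match; recursion stops.
Total rows emitted: 5.

5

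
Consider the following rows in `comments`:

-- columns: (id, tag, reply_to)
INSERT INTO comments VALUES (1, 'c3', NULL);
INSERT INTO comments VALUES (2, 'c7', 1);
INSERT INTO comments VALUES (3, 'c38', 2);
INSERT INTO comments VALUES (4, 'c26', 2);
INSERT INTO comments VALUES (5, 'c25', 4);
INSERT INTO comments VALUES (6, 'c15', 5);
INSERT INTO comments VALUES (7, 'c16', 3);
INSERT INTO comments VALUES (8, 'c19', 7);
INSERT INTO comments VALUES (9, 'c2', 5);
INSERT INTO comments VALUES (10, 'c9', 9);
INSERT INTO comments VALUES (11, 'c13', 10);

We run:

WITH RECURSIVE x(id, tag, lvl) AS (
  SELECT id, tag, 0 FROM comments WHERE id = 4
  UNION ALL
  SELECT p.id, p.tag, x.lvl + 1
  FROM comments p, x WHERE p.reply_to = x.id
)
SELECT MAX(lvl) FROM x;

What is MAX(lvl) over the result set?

4

Base: id=4 (c26) at lvl 0.
Iteration 1: rows with reply_to in {4} -> c25 (id 5, lvl 1).
Iteration 2: rows with reply_to in {5} -> c15 (id 6, lvl 2), c2 (id 9, lvl 2).
Iteration 3: rows with reply_to in {6,9} -> c9 (id 10, lvl 3).
Iteration 4: rows with reply_to in {10} -> c13 (id 11, lvl 4).
Iteration 5: no rows with reply_to in {11}; recursion stops.
lvl values: 0, 1, 2, 2, 3, 4; the maximum is 4.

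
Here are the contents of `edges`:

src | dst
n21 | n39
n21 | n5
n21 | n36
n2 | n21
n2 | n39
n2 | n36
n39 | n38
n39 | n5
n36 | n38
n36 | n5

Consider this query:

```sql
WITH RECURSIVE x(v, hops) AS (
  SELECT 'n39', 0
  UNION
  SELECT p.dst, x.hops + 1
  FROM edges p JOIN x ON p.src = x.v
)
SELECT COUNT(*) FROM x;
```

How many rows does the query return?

Base: (n39, hops=0).
Iteration 1: edges from {n39} -> (n38, hops=1), (n5, hops=1).
Iteration 2: no outgoing edges from {n38,n5}; recursion stops.
Total rows emitted: 3.

3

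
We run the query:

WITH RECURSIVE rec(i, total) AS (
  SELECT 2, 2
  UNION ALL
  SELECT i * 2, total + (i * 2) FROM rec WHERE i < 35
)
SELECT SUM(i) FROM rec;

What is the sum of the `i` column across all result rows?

Base: i=2, total=2.
Iteration 1: 2 < 35 holds -> i = 2 * 2 = 4, total = 2 + 4 = 6.
Iteration 2: 4 < 35 holds -> i = 4 * 2 = 8, total = 6 + 8 = 14.
Iteration 3: 8 < 35 holds -> i = 8 * 2 = 16, total = 14 + 16 = 30.
Iteration 4: 16 < 35 holds -> i = 16 * 2 = 32, total = 30 + 32 = 62.
Iteration 5: 32 < 35 holds -> i = 32 * 2 = 64, total = 62 + 64 = 126.
Iteration 6: 64 < 35 fails; recursion stops.
SUM(i) = 2 + 4 + 8 + 16 + 32 + 64 = 126.

126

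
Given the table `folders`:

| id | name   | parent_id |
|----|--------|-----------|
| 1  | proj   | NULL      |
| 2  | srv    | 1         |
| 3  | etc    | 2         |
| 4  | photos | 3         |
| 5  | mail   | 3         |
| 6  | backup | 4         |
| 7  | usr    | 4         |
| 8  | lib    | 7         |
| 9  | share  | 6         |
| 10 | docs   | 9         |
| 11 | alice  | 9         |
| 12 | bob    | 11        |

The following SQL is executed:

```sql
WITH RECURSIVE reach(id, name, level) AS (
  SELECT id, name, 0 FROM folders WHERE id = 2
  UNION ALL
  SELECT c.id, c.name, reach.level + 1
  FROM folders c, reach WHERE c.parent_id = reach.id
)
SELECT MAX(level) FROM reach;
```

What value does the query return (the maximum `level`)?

6

Base: id=2 (srv) at level 0.
Iteration 1: rows with parent_id in {2} -> etc (id 3, level 1).
Iteration 2: rows with parent_id in {3} -> photos (id 4, level 2), mail (id 5, level 2).
Iteration 3: rows with parent_id in {4,5} -> backup (id 6, level 3), usr (id 7, level 3).
Iteration 4: rows with parent_id in {6,7} -> lib (id 8, level 4), share (id 9, level 4).
Iteration 5: rows with parent_id in {8,9} -> docs (id 10, level 5), alice (id 11, level 5).
Iteration 6: rows with parent_id in {10,11} -> bob (id 12, level 6).
Iteration 7: no rows with parent_id in {12}; recursion stops.
level values: 0, 1, 2, 2, 3, 3, 4, 4, 5, 5, 6; the maximum is 6.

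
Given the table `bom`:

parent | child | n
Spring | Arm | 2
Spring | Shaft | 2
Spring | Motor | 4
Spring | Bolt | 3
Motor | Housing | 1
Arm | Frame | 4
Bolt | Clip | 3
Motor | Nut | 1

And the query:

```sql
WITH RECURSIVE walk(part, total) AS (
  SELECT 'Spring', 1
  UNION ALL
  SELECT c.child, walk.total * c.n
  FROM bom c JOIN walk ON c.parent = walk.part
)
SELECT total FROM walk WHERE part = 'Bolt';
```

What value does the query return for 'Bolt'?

3

Base: (Spring, total=1).
Iteration 1: components of {Spring} -> Arm = 1*2 = 2, Bolt = 1*3 = 3, Motor = 1*4 = 4, Shaft = 1*2 = 2.
Iteration 2: components of {Arm,Bolt,Motor,Shaft} -> Clip = 3*3 = 9, Frame = 2*4 = 8, Housing = 4*1 = 4, Nut = 4*1 = 4.
Iteration 3: no further components; recursion stops.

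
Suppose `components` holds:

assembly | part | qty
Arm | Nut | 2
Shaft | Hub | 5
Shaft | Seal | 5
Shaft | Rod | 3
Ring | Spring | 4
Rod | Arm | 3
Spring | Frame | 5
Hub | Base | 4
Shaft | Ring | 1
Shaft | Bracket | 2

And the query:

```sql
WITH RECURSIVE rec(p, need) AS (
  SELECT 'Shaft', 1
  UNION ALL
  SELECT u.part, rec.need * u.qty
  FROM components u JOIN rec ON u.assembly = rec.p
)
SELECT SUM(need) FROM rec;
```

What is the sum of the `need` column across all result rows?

88

Base: (Shaft, need=1).
Iteration 1: components of {Shaft} -> Bracket = 1*2 = 2, Hub = 1*5 = 5, Ring = 1*1 = 1, Rod = 1*3 = 3, Seal = 1*5 = 5.
Iteration 2: components of {Bracket,Hub,Ring,Rod,Seal} -> Arm = 3*3 = 9, Base = 5*4 = 20, Spring = 1*4 = 4.
Iteration 3: components of {Arm,Base,Spring} -> Frame = 4*5 = 20, Nut = 9*2 = 18.
Iteration 4: no further components; recursion stops.
SUM(need) = 1 + 1 + 2 + 5 + 3 + 5 + 4 + 20 + 9 + 20 + 18 = 88.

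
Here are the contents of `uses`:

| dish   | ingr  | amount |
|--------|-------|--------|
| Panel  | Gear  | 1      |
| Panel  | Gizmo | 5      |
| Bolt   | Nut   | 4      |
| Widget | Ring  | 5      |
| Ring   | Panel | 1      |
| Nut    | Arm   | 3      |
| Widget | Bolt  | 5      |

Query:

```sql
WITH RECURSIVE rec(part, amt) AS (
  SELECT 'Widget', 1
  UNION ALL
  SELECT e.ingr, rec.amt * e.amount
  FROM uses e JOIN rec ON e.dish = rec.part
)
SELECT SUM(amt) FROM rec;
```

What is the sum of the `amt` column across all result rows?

126

Base: (Widget, amt=1).
Iteration 1: components of {Widget} -> Bolt = 1*5 = 5, Ring = 1*5 = 5.
Iteration 2: components of {Bolt,Ring} -> Nut = 5*4 = 20, Panel = 5*1 = 5.
Iteration 3: components of {Nut,Panel} -> Arm = 20*3 = 60, Gear = 5*1 = 5, Gizmo = 5*5 = 25.
Iteration 4: no further components; recursion stops.
SUM(amt) = 1 + 5 + 5 + 20 + 5 + 60 + 25 + 5 = 126.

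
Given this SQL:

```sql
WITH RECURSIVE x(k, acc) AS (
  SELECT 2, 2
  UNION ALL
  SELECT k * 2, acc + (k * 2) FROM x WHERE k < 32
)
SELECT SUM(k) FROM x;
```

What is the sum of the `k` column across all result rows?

62

Base: k=2, acc=2.
Iteration 1: 2 < 32 holds -> k = 2 * 2 = 4, acc = 2 + 4 = 6.
Iteration 2: 4 < 32 holds -> k = 4 * 2 = 8, acc = 6 + 8 = 14.
Iteration 3: 8 < 32 holds -> k = 8 * 2 = 16, acc = 14 + 16 = 30.
Iteration 4: 16 < 32 holds -> k = 16 * 2 = 32, acc = 30 + 32 = 62.
Iteration 5: 32 < 32 fails; recursion stops.
SUM(k) = 2 + 4 + 8 + 16 + 32 = 62.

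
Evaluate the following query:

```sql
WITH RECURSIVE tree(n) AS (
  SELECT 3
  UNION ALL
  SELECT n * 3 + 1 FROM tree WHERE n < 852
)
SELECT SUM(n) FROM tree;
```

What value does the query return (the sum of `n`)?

Base: n=3.
Iteration 1: 3 < 852 holds -> n = 3 * 3 + 1 = 10.
Iteration 2: 10 < 852 holds -> n = 10 * 3 + 1 = 31.
Iteration 3: 31 < 852 holds -> n = 31 * 3 + 1 = 94.
Iteration 4: 94 < 852 holds -> n = 94 * 3 + 1 = 283.
Iteration 5: 283 < 852 holds -> n = 283 * 3 + 1 = 850.
Iteration 6: 850 < 852 holds -> n = 850 * 3 + 1 = 2551.
Iteration 7: 2551 < 852 fails; recursion stops.
SUM(n) = 3 + 10 + 31 + 94 + 283 + 850 + 2551 = 3822.

3822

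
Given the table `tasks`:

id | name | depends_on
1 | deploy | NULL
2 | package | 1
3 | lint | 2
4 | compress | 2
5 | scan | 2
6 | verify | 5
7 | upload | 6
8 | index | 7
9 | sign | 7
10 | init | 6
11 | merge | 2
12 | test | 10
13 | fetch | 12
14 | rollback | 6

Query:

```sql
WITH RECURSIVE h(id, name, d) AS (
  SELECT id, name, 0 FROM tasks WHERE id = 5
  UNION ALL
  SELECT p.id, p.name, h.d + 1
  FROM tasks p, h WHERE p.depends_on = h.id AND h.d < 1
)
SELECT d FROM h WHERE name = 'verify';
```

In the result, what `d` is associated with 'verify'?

1

Base: id=5 (scan) at d 0.
Iteration 1: rows with depends_on in {5} -> verify (id 6, d 1).
Iteration 2: d < 1 fails for all current rows; recursion stops.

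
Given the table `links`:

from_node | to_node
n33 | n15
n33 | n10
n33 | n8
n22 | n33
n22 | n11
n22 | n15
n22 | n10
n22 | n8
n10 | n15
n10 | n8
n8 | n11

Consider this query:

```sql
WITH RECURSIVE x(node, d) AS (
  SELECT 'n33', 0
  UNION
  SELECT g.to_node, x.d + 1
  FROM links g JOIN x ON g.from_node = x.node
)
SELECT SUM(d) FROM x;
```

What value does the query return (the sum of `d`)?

Base: (n33, d=0).
Iteration 1: edges from {n33} -> (n10, d=1), (n15, d=1), (n8, d=1).
Iteration 2: edges from {n10,n15,n8} -> (n11, d=2), (n15, d=2), (n8, d=2).
Iteration 3: edges from {n11,n15,n8} -> (n11, d=3).
Iteration 4: no outgoing edges from {n11}; recursion stops.
SUM(d) = 0 + 1 + 1 + 1 + 2 + 2 + 2 + 3 = 12.

12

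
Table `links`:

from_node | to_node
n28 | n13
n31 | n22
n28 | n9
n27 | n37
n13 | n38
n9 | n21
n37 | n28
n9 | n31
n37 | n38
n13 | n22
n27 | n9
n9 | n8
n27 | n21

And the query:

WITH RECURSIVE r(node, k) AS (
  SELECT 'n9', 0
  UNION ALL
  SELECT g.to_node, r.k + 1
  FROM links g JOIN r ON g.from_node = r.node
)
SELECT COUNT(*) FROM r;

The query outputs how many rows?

5

Base: (n9, k=0).
Iteration 1: edges from {n9} -> (n21, k=1), (n31, k=1), (n8, k=1).
Iteration 2: edges from {n21,n31,n8} -> (n22, k=2).
Iteration 3: no outgoing edges from {n22}; recursion stops.
Total rows emitted: 5.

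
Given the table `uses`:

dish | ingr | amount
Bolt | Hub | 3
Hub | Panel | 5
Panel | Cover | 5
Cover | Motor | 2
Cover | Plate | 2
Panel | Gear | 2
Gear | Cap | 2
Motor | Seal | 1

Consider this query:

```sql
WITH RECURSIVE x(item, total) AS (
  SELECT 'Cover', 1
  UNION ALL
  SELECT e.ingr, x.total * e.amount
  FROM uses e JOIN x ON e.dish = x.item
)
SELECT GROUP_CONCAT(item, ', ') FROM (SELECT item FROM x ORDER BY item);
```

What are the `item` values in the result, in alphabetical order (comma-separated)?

Cover, Motor, Plate, Seal

Base: (Cover, total=1).
Iteration 1: components of {Cover} -> Motor = 1*2 = 2, Plate = 1*2 = 2.
Iteration 2: components of {Motor,Plate} -> Seal = 2*1 = 2.
Iteration 3: no further components; recursion stops.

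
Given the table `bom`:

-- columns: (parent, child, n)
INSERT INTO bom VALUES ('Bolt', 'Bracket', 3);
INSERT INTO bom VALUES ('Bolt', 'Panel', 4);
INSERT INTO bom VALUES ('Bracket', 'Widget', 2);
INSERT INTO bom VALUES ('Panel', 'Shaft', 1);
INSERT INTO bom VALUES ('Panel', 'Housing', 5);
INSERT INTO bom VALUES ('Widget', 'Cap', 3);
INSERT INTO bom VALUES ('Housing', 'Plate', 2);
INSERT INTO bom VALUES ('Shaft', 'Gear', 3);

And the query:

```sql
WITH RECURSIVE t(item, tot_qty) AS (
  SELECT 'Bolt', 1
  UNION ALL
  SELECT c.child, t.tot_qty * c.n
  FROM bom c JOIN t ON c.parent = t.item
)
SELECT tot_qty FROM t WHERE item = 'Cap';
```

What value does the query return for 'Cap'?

18

Base: (Bolt, tot_qty=1).
Iteration 1: components of {Bolt} -> Bracket = 1*3 = 3, Panel = 1*4 = 4.
Iteration 2: components of {Bracket,Panel} -> Housing = 4*5 = 20, Shaft = 4*1 = 4, Widget = 3*2 = 6.
Iteration 3: components of {Housing,Shaft,Widget} -> Cap = 6*3 = 18, Gear = 4*3 = 12, Plate = 20*2 = 40.
Iteration 4: no further components; recursion stops.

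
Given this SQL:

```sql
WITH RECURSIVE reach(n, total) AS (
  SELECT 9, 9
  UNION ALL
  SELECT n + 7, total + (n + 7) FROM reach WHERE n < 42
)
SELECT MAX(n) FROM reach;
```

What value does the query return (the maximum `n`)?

44

Base: n=9, total=9.
Iteration 1: 9 < 42 holds -> n = 9 + 7 = 16, total = 9 + 16 = 25.
Iteration 2: 16 < 42 holds -> n = 16 + 7 = 23, total = 25 + 23 = 48.
Iteration 3: 23 < 42 holds -> n = 23 + 7 = 30, total = 48 + 30 = 78.
Iteration 4: 30 < 42 holds -> n = 30 + 7 = 37, total = 78 + 37 = 115.
Iteration 5: 37 < 42 holds -> n = 37 + 7 = 44, total = 115 + 44 = 159.
Iteration 6: 44 < 42 fails; recursion stops.
n values: 9, 16, 23, 30, 37, 44; the maximum is 44.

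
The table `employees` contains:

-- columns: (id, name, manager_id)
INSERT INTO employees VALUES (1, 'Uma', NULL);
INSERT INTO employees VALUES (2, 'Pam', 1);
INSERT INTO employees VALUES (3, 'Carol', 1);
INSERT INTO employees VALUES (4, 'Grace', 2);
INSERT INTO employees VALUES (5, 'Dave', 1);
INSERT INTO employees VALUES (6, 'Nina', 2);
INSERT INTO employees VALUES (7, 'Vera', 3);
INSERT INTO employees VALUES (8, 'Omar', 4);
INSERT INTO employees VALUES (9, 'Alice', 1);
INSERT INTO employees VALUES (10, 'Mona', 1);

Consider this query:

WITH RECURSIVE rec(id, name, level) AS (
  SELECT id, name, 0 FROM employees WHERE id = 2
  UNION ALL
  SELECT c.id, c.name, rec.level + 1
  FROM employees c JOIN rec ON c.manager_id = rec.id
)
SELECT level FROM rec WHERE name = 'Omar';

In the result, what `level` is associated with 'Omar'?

2

Base: id=2 (Pam) at level 0.
Iteration 1: rows with manager_id in {2} -> Grace (id 4, level 1), Nina (id 6, level 1).
Iteration 2: rows with manager_id in {4,6} -> Omar (id 8, level 2).
Iteration 3: no rows with manager_id in {8}; recursion stops.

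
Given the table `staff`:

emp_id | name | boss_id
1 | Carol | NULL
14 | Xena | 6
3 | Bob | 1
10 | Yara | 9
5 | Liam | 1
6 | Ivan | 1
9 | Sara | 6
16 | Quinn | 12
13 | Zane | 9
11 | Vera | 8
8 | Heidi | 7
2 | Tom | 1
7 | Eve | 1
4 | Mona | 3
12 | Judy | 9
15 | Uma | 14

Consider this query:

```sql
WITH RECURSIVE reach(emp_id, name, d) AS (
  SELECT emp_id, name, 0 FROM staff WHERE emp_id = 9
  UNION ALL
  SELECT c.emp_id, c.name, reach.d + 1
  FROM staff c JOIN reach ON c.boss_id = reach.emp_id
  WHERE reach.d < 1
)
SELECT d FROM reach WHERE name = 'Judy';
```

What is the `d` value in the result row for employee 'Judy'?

Base: emp_id=9 (Sara) at d 0.
Iteration 1: rows with boss_id in {9} -> Yara (id 10, d 1), Judy (id 12, d 1), Zane (id 13, d 1).
Iteration 2: d < 1 fails for all current rows; recursion stops.

1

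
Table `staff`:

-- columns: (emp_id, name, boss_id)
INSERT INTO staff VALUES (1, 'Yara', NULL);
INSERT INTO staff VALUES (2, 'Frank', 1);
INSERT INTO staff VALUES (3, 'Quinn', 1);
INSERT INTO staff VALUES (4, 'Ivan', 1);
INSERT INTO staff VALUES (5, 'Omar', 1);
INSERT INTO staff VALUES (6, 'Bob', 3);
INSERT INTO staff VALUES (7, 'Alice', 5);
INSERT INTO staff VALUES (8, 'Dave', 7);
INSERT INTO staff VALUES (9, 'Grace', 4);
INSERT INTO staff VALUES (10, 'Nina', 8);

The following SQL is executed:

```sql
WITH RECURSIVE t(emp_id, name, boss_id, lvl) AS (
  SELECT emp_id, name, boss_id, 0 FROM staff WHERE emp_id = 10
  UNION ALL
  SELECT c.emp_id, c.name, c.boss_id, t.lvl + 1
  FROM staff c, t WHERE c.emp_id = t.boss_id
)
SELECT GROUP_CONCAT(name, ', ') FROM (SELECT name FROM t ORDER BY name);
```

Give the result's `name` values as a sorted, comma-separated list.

Base: emp_id=10 (Nina), boss_id=8, lvl 0.
Iteration 1: join on emp_id=8 -> Dave (id 8, boss_id=7, lvl 1).
Iteration 2: join on emp_id=7 -> Alice (id 7, boss_id=5, lvl 2).
Iteration 3: join on emp_id=5 -> Omar (id 5, boss_id=1, lvl 3).
Iteration 4: join on emp_id=1 -> Yara (id 1, boss_id=NULL, lvl 4).
Iteration 5: boss_id is NULL; no match; recursion stops.

Alice, Dave, Nina, Omar, Yara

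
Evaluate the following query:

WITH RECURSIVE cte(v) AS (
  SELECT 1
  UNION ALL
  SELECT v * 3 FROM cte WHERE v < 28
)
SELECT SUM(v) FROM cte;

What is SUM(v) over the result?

Base: v=1.
Iteration 1: 1 < 28 holds -> v = 1 * 3 = 3.
Iteration 2: 3 < 28 holds -> v = 3 * 3 = 9.
Iteration 3: 9 < 28 holds -> v = 9 * 3 = 27.
Iteration 4: 27 < 28 holds -> v = 27 * 3 = 81.
Iteration 5: 81 < 28 fails; recursion stops.
SUM(v) = 1 + 3 + 9 + 27 + 81 = 121.

121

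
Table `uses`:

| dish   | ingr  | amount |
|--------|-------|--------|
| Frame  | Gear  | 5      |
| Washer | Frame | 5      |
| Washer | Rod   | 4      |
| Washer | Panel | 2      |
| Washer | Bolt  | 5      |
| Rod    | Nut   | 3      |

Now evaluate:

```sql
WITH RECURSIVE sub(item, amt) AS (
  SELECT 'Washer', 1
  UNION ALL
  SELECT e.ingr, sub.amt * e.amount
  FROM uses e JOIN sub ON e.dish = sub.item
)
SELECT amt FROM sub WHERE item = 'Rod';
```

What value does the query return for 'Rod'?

4

Base: (Washer, amt=1).
Iteration 1: components of {Washer} -> Bolt = 1*5 = 5, Frame = 1*5 = 5, Panel = 1*2 = 2, Rod = 1*4 = 4.
Iteration 2: components of {Bolt,Frame,Panel,Rod} -> Gear = 5*5 = 25, Nut = 4*3 = 12.
Iteration 3: no further components; recursion stops.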